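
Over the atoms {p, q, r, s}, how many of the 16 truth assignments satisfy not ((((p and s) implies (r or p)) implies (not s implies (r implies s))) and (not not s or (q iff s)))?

Initial set: {not ((((p and s) implies (r or p)) implies (not s implies (r implies s))) and (not not s or (q iff s)))}.
not ((((p and s) implies (r or p)) implies (not s implies (r implies s))) and (not not s or (q iff s))): β-rule — branch into not (((p and s) implies (r or p)) implies (not s implies (r implies s)))  //  not (not not s or (q iff s)).
  branch 1 (add not (((p and s) implies (r or p)) implies (not s implies (r implies s)))):
    not (((p and s) implies (r or p)) implies (not s implies (r implies s))): α-rule — add ((p and s) implies (r or p)), not (not s implies (r implies s)).
    not (not s implies (r implies s)): α-rule — add not s, not (r implies s).
    not (r implies s): α-rule — add r, not s.
    ((p and s) implies (r or p)): β-rule — branch into not (p and s)  //  (r or p).
      branch 1.1 (add not (p and s)):
        not (p and s): β-rule — branch into not p  //  not s.
          branch 1.1.1 (add not p):
            ○ open, literals {p=0, r=1, s=0}.
          branch 1.1.2 (add not s):
            ○ open, literals {r=1, s=0}.
      branch 1.2 (add (r or p)):
        (r or p): β-rule — branch into r  //  p.
          branch 1.2.1 (add r):
            ○ open, literals {r=1, s=0}.
          branch 1.2.2 (add p):
            ○ open, literals {p=1, r=1, s=0}.
  branch 2 (add not (not not s or (q iff s))):
    not (not not s or (q iff s)): α-rule — add not not not s, not (q iff s).
    not not not s: drop double negation, giving not s.
    not (q iff s): β-rule — branch into q, not s  //  not q, s.
      branch 2.1 (add q, not s):
        ○ open, literals {q=1, s=0}.
      branch 2.2 (add not q, s):
        × closes — contains both s and not s.
1 branch closed, 5 open.
Each open branch fixes some atoms; the unmentioned ones are free. Counting distinct full assignments: branch {p=0, r=1, s=0} (q) contributes 2 new; branch {r=1, s=0} (p, q) contributes 2 new; branch {r=1, s=0} (p, q) contributes 0 new; branch {p=1, r=1, s=0} (q) contributes 0 new; branch {q=1, s=0} (p, r) contributes 2 new. Total: 6.

6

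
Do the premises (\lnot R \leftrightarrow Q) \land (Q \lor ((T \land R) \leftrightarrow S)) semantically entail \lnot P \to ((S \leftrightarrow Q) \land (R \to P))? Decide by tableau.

No

Initial set: {((\lnot R \leftrightarrow Q) \land (Q \lor ((T \land R) \leftrightarrow S))); \lnot (\lnot P \to ((S \leftrightarrow Q) \land (R \to P)))}.
((\lnot R \leftrightarrow Q) \land (Q \lor ((T \land R) \leftrightarrow S))): α-rule — add (\lnot R \leftrightarrow Q), (Q \lor ((T \land R) \leftrightarrow S)).
\lnot (\lnot P \to ((S \leftrightarrow Q) \land (R \to P))): α-rule — add \lnot P, \lnot ((S \leftrightarrow Q) \land (R \to P)).
(\lnot R \leftrightarrow Q): β-rule — branch into \lnot R, Q  //  \lnot \lnot R, \lnot Q.
  branch 1 (add \lnot R, Q):
    (Q \lor ((T \land R) \leftrightarrow S)): β-rule — branch into Q  //  ((T \land R) \leftrightarrow S).
      branch 1.1 (add Q):
        \lnot ((S \leftrightarrow Q) \land (R \to P)): β-rule — branch into \lnot (S \leftrightarrow Q)  //  \lnot (R \to P).
          branch 1.1.1 (add \lnot (S \leftrightarrow Q)):
            \lnot (S \leftrightarrow Q): β-rule — branch into S, \lnot Q  //  \lnot S, Q.
              branch 1.1.1.1 (add S, \lnot Q):
                × closes — contains both Q and \lnot Q.
              branch 1.1.1.2 (add \lnot S, Q):
                ○ open, literals {P=0, Q=1, R=0, S=0}.
          branch 1.1.2 (add \lnot (R \to P)):
            \lnot (R \to P): α-rule — add R, \lnot P.
            × closes — contains both R and \lnot R.
      branch 1.2 (add ((T \land R) \leftrightarrow S)):
        \lnot ((S \leftrightarrow Q) \land (R \to P)): β-rule — branch into \lnot (S \leftrightarrow Q)  //  \lnot (R \to P).
          branch 1.2.1 (add \lnot (S \leftrightarrow Q)):
            ((T \land R) \leftrightarrow S): β-rule — branch into (T \land R), S  //  \lnot (T \land R), \lnot S.
              branch 1.2.1.1 (add (T \land R), S):
                (T \land R): α-rule — add T, R.
                × closes — contains both R and \lnot R.
              branch 1.2.1.2 (add \lnot (T \land R), \lnot S):
                \lnot (S \leftrightarrow Q): β-rule — branch into S, \lnot Q  //  \lnot S, Q.
                  branch 1.2.1.2.1 (add S, \lnot Q):
                    × closes — contains both S and \lnot S.
                  branch 1.2.1.2.2 (add \lnot S, Q):
                    \lnot (T \land R): β-rule — branch into \lnot T  //  \lnot R.
                      branch 1.2.1.2.2.1 (add \lnot T):
                        ○ open, literals {P=0, Q=1, R=0, S=0, T=0}.
                      branch 1.2.1.2.2.2 (add \lnot R):
                        ○ open, literals {P=0, Q=1, R=0, S=0}.
          branch 1.2.2 (add \lnot (R \to P)):
            \lnot (R \to P): α-rule — add R, \lnot P.
            × closes — contains both R and \lnot R.
  branch 2 (add \lnot \lnot R, \lnot Q):
    (Q \lor ((T \land R) \leftrightarrow S)): β-rule — branch into Q  //  ((T \land R) \leftrightarrow S).
      branch 2.1 (add Q):
        × closes — contains both Q and \lnot Q.
      branch 2.2 (add ((T \land R) \leftrightarrow S)):
        \lnot ((S \leftrightarrow Q) \land (R \to P)): β-rule — branch into \lnot (S \leftrightarrow Q)  //  \lnot (R \to P).
          branch 2.2.1 (add \lnot (S \leftrightarrow Q)):
            ((T \land R) \leftrightarrow S): β-rule — branch into (T \land R), S  //  \lnot (T \land R), \lnot S.
              branch 2.2.1.1 (add (T \land R), S):
                (T \land R): α-rule — add T, R.
                \lnot (S \leftrightarrow Q): β-rule — branch into S, \lnot Q  //  \lnot S, Q.
                  branch 2.2.1.1.1 (add S, \lnot Q):
                    ○ open, literals {P=0, Q=0, R=1, S=1, T=1}.
                  branch 2.2.1.1.2 (add \lnot S, Q):
                    × closes — contains both S and \lnot S.
              branch 2.2.1.2 (add \lnot (T \land R), \lnot S):
                \lnot (S \leftrightarrow Q): β-rule — branch into S, \lnot Q  //  \lnot S, Q.
                  branch 2.2.1.2.1 (add S, \lnot Q):
                    × closes — contains both S and \lnot S.
                  branch 2.2.1.2.2 (add \lnot S, Q):
                    × closes — contains both Q and \lnot Q.
          branch 2.2.2 (add \lnot (R \to P)):
            \lnot (R \to P): α-rule — add R, \lnot P.
            ((T \land R) \leftrightarrow S): β-rule — branch into (T \land R), S  //  \lnot (T \land R), \lnot S.
              branch 2.2.2.1 (add (T \land R), S):
                (T \land R): α-rule — add T, R.
                ○ open, literals {P=0, Q=0, R=1, S=1, T=1}.
              branch 2.2.2.2 (add \lnot (T \land R), \lnot S):
                \lnot (T \land R): β-rule — branch into \lnot T  //  \lnot R.
                  branch 2.2.2.2.1 (add \lnot T):
                    ○ open, literals {P=0, Q=0, R=1, S=0, T=0}.
                  branch 2.2.2.2.2 (add \lnot R):
                    × closes — contains both R and \lnot R.
10 branches closed, 6 open.
An open branch gives a countermodel: P=0, Q=1, R=0, S=0 (unmentioned atoms arbitrary); the premises hold there but the conclusion fails.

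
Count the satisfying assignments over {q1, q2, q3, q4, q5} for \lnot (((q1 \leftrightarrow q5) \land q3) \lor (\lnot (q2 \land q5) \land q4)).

Initial set: {\lnot (((q1 \leftrightarrow q5) \land q3) \lor (\lnot (q2 \land q5) \land q4))}.
\lnot (((q1 \leftrightarrow q5) \land q3) \lor (\lnot (q2 \land q5) \land q4)): α-rule — add \lnot ((q1 \leftrightarrow q5) \land q3), \lnot (\lnot (q2 \land q5) \land q4).
\lnot ((q1 \leftrightarrow q5) \land q3): β-rule — branch into \lnot (q1 \leftrightarrow q5)  //  \lnot q3.
  branch 1 (add \lnot (q1 \leftrightarrow q5)):
    \lnot (\lnot (q2 \land q5) \land q4): β-rule — branch into \lnot \lnot (q2 \land q5)  //  \lnot q4.
      branch 1.1 (add \lnot \lnot (q2 \land q5)):
        \lnot \lnot (q2 \land q5): α-rule — add q2, q5.
        \lnot (q1 \leftrightarrow q5): β-rule — branch into q1, \lnot q5  //  \lnot q1, q5.
          branch 1.1.1 (add q1, \lnot q5):
            × closes — contains both q5 and \lnot q5.
          branch 1.1.2 (add \lnot q1, q5):
            ○ open, literals {q1=false, q2=true, q5=true}.
      branch 1.2 (add \lnot q4):
        \lnot (q1 \leftrightarrow q5): β-rule — branch into q1, \lnot q5  //  \lnot q1, q5.
          branch 1.2.1 (add q1, \lnot q5):
            ○ open, literals {q1=true, q4=false, q5=false}.
          branch 1.2.2 (add \lnot q1, q5):
            ○ open, literals {q1=false, q4=false, q5=true}.
  branch 2 (add \lnot q3):
    \lnot (\lnot (q2 \land q5) \land q4): β-rule — branch into \lnot \lnot (q2 \land q5)  //  \lnot q4.
      branch 2.1 (add \lnot \lnot (q2 \land q5)):
        \lnot \lnot (q2 \land q5): α-rule — add q2, q5.
        ○ open, literals {q2=true, q3=false, q5=true}.
      branch 2.2 (add \lnot q4):
        ○ open, literals {q3=false, q4=false}.
1 branch closed, 5 open.
Each open branch fixes some atoms; the unmentioned ones are free. Counting distinct full assignments: branch {q1=false, q2=true, q5=true} (q3, q4) contributes 4 new; branch {q1=true, q4=false, q5=false} (q2, q3) contributes 4 new; branch {q1=false, q4=false, q5=true} (q2, q3) contributes 2 new; branch {q2=true, q3=false, q5=true} (q1, q4) contributes 2 new; branch {q3=false, q4=false} (q1, q2, q5) contributes 3 new. Total: 15.

15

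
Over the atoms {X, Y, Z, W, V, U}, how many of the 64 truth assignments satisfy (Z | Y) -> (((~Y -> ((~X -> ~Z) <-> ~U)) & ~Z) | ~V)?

Initial set: {T ((Z | Y) -> (((~Y -> ((~X -> ~Z) <-> ~U)) & ~Z) | ~V))}.
T ((Z | Y) -> (((~Y -> ((~X -> ~Z) <-> ~U)) & ~Z) | ~V)): β-rule — branch into F (Z | Y)  //  T (((~Y -> ((~X -> ~Z) <-> ~U)) & ~Z) | ~V).
  branch 1 (add F (Z | Y)):
    F (Z | Y): α-rule — add F Z, F Y.
    ○ open, literals {Y=F, Z=F}.
  branch 2 (add T (((~Y -> ((~X -> ~Z) <-> ~U)) & ~Z) | ~V)):
    T (((~Y -> ((~X -> ~Z) <-> ~U)) & ~Z) | ~V): β-rule — branch into T ((~Y -> ((~X -> ~Z) <-> ~U)) & ~Z)  //  T ~V.
      branch 2.1 (add T ((~Y -> ((~X -> ~Z) <-> ~U)) & ~Z)):
        T ((~Y -> ((~X -> ~Z) <-> ~U)) & ~Z): α-rule — add T (~Y -> ((~X -> ~Z) <-> ~U)), T ~Z.
        T (~Y -> ((~X -> ~Z) <-> ~U)): β-rule — branch into F ~Y  //  T ((~X -> ~Z) <-> ~U).
          branch 2.1.1 (add F ~Y):
            ○ open, literals {Y=T, Z=F}.
          branch 2.1.2 (add T ((~X -> ~Z) <-> ~U)):
            T ((~X -> ~Z) <-> ~U): β-rule — branch into T (~X -> ~Z), T ~U  //  F (~X -> ~Z), F ~U.
              branch 2.1.2.1 (add T (~X -> ~Z), T ~U):
                T (~X -> ~Z): β-rule — branch into F ~X  //  T ~Z.
                  branch 2.1.2.1.1 (add F ~X):
                    ○ open, literals {U=F, X=T, Z=F}.
                  branch 2.1.2.1.2 (add T ~Z):
                    ○ open, literals {U=F, Z=F}.
              branch 2.1.2.2 (add F (~X -> ~Z), F ~U):
                F (~X -> ~Z): α-rule — add T ~X, F ~Z.
                × closes — contains both Z and ~Z.
      branch 2.2 (add T ~V):
        ○ open, literals {V=F}.
1 branch closed, 5 open.
Each open branch fixes some atoms; the unmentioned ones are free. Counting distinct full assignments: branch {Y=F, Z=F} (X, W, V, U) contributes 16 new; branch {Y=T, Z=F} (X, W, V, U) contributes 16 new; branch {U=F, X=T, Z=F} (Y, W, V) contributes 0 new; branch {U=F, Z=F} (X, Y, W, V) contributes 0 new; branch {V=F} (X, Y, Z, W, U) contributes 16 new. Total: 48.

48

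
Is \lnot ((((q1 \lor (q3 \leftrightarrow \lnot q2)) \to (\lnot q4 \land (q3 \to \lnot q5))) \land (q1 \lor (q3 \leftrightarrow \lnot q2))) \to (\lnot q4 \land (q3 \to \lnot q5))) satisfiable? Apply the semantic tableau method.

Initial set: {\lnot ((((q1 \lor (q3 \leftrightarrow \lnot q2)) \to (\lnot q4 \land (q3 \to \lnot q5))) \land (q1 \lor (q3 \leftrightarrow \lnot q2))) \to (\lnot q4 \land (q3 \to \lnot q5)))}.
\lnot ((((q1 \lor (q3 \leftrightarrow \lnot q2)) \to (\lnot q4 \land (q3 \to \lnot q5))) \land (q1 \lor (q3 \leftrightarrow \lnot q2))) \to (\lnot q4 \land (q3 \to \lnot q5))): α-rule — add (((q1 \lor (q3 \leftrightarrow \lnot q2)) \to (\lnot q4 \land (q3 \to \lnot q5))) \land (q1 \lor (q3 \leftrightarrow \lnot q2))), \lnot (\lnot q4 \land (q3 \to \lnot q5)).
(((q1 \lor (q3 \leftrightarrow \lnot q2)) \to (\lnot q4 \land (q3 \to \lnot q5))) \land (q1 \lor (q3 \leftrightarrow \lnot q2))): α-rule — add ((q1 \lor (q3 \leftrightarrow \lnot q2)) \to (\lnot q4 \land (q3 \to \lnot q5))), (q1 \lor (q3 \leftrightarrow \lnot q2)).
\lnot (\lnot q4 \land (q3 \to \lnot q5)): β-rule — branch into \lnot \lnot q4  //  \lnot (q3 \to \lnot q5).
  branch 1 (add \lnot \lnot q4):
    ((q1 \lor (q3 \leftrightarrow \lnot q2)) \to (\lnot q4 \land (q3 \to \lnot q5))): β-rule — branch into \lnot (q1 \lor (q3 \leftrightarrow \lnot q2))  //  (\lnot q4 \land (q3 \to \lnot q5)).
      branch 1.1 (add \lnot (q1 \lor (q3 \leftrightarrow \lnot q2))):
        \lnot (q1 \lor (q3 \leftrightarrow \lnot q2)): α-rule — add \lnot q1, \lnot (q3 \leftrightarrow \lnot q2).
        (q1 \lor (q3 \leftrightarrow \lnot q2)): β-rule — branch into q1  //  (q3 \leftrightarrow \lnot q2).
          branch 1.1.1 (add q1):
            × closes — contains both q1 and \lnot q1.
          branch 1.1.2 (add (q3 \leftrightarrow \lnot q2)):
            \lnot (q3 \leftrightarrow \lnot q2): β-rule — branch into q3, \lnot \lnot q2  //  \lnot q3, \lnot q2.
              branch 1.1.2.1 (add q3, \lnot \lnot q2):
                (q3 \leftrightarrow \lnot q2): β-rule — branch into q3, \lnot q2  //  \lnot q3, \lnot \lnot q2.
                  branch 1.1.2.1.1 (add q3, \lnot q2):
                    × closes — contains both q2 and \lnot q2.
                  branch 1.1.2.1.2 (add \lnot q3, \lnot \lnot q2):
                    × closes — contains both q3 and \lnot q3.
              branch 1.1.2.2 (add \lnot q3, \lnot q2):
                (q3 \leftrightarrow \lnot q2): β-rule — branch into q3, \lnot q2  //  \lnot q3, \lnot \lnot q2.
                  branch 1.1.2.2.1 (add q3, \lnot q2):
                    × closes — contains both q3 and \lnot q3.
                  branch 1.1.2.2.2 (add \lnot q3, \lnot \lnot q2):
                    × closes — contains both q2 and \lnot q2.
      branch 1.2 (add (\lnot q4 \land (q3 \to \lnot q5))):
        (\lnot q4 \land (q3 \to \lnot q5)): α-rule — add \lnot q4, (q3 \to \lnot q5).
        × closes — contains both q4 and \lnot q4.
  branch 2 (add \lnot (q3 \to \lnot q5)):
    \lnot (q3 \to \lnot q5): α-rule — add q3, \lnot \lnot q5.
    ((q1 \lor (q3 \leftrightarrow \lnot q2)) \to (\lnot q4 \land (q3 \to \lnot q5))): β-rule — branch into \lnot (q1 \lor (q3 \leftrightarrow \lnot q2))  //  (\lnot q4 \land (q3 \to \lnot q5)).
      branch 2.1 (add \lnot (q1 \lor (q3 \leftrightarrow \lnot q2))):
        \lnot (q1 \lor (q3 \leftrightarrow \lnot q2)): α-rule — add \lnot q1, \lnot (q3 \leftrightarrow \lnot q2).
        (q1 \lor (q3 \leftrightarrow \lnot q2)): β-rule — branch into q1  //  (q3 \leftrightarrow \lnot q2).
          branch 2.1.1 (add q1):
            × closes — contains both q1 and \lnot q1.
          branch 2.1.2 (add (q3 \leftrightarrow \lnot q2)):
            \lnot (q3 \leftrightarrow \lnot q2): β-rule — branch into q3, \lnot \lnot q2  //  \lnot q3, \lnot q2.
              branch 2.1.2.1 (add q3, \lnot \lnot q2):
                (q3 \leftrightarrow \lnot q2): β-rule — branch into q3, \lnot q2  //  \lnot q3, \lnot \lnot q2.
                  branch 2.1.2.1.1 (add q3, \lnot q2):
                    × closes — contains both q2 and \lnot q2.
                  branch 2.1.2.1.2 (add \lnot q3, \lnot \lnot q2):
                    × closes — contains both q3 and \lnot q3.
              branch 2.1.2.2 (add \lnot q3, \lnot q2):
                × closes — contains both q3 and \lnot q3.
      branch 2.2 (add (\lnot q4 \land (q3 \to \lnot q5))):
        (\lnot q4 \land (q3 \to \lnot q5)): α-rule — add \lnot q4, (q3 \to \lnot q5).
        (q1 \lor (q3 \leftrightarrow \lnot q2)): β-rule — branch into q1  //  (q3 \leftrightarrow \lnot q2).
          branch 2.2.1 (add q1):
            (q3 \to \lnot q5): β-rule — branch into \lnot q3  //  \lnot q5.
              branch 2.2.1.1 (add \lnot q3):
                × closes — contains both q3 and \lnot q3.
              branch 2.2.1.2 (add \lnot q5):
                × closes — contains both q5 and \lnot q5.
          branch 2.2.2 (add (q3 \leftrightarrow \lnot q2)):
            (q3 \to \lnot q5): β-rule — branch into \lnot q3  //  \lnot q5.
              branch 2.2.2.1 (add \lnot q3):
                × closes — contains both q3 and \lnot q3.
              branch 2.2.2.2 (add \lnot q5):
                × closes — contains both q5 and \lnot q5.
All 14 branches close.
Every branch closed; the formula is unsatisfiable.

Unsatisfiable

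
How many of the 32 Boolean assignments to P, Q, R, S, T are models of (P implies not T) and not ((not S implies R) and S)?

Initial set: {((P implies not T) and not ((not S implies R) and S))}.
((P implies not T) and not ((not S implies R) and S)): α-rule — add (P implies not T), not ((not S implies R) and S).
(P implies not T): β-rule — branch into not P  //  not T.
  branch 1 (add not P):
    not ((not S implies R) and S): β-rule — branch into not (not S implies R)  //  not S.
      branch 1.1 (add not (not S implies R)):
        not (not S implies R): α-rule — add not S, not R.
        ○ open, literals {P=false, R=false, S=false}.
      branch 1.2 (add not S):
        ○ open, literals {P=false, S=false}.
  branch 2 (add not T):
    not ((not S implies R) and S): β-rule — branch into not (not S implies R)  //  not S.
      branch 2.1 (add not (not S implies R)):
        not (not S implies R): α-rule — add not S, not R.
        ○ open, literals {R=false, S=false, T=false}.
      branch 2.2 (add not S):
        ○ open, literals {S=false, T=false}.
0 branches closed, 4 open.
Each open branch fixes some atoms; the unmentioned ones are free. Counting distinct full assignments: branch {P=false, R=false, S=false} (Q, T) contributes 4 new; branch {P=false, S=false} (Q, R, T) contributes 4 new; branch {R=false, S=false, T=false} (P, Q) contributes 2 new; branch {S=false, T=false} (P, Q, R) contributes 2 new. Total: 12.

12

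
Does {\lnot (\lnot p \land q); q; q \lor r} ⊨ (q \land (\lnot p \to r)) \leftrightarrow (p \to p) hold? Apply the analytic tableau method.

Initial set: {\lnot (\lnot p \land q); q; (q \lor r); \lnot ((q \land (\lnot p \to r)) \leftrightarrow (p \to p))}.
\lnot (\lnot p \land q): β-rule — branch into \lnot \lnot p  //  \lnot q.
  branch 1 (add \lnot \lnot p):
    (q \lor r): β-rule — branch into q  //  r.
      branch 1.1 (add q):
        \lnot ((q \land (\lnot p \to r)) \leftrightarrow (p \to p)): β-rule — branch into (q \land (\lnot p \to r)), \lnot (p \to p)  //  \lnot (q \land (\lnot p \to r)), (p \to p).
          branch 1.1.1 (add (q \land (\lnot p \to r)), \lnot (p \to p)):
            (q \land (\lnot p \to r)): α-rule — add q, (\lnot p \to r).
            \lnot (p \to p): α-rule — add p, \lnot p.
            × closes — contains both p and \lnot p.
          branch 1.1.2 (add \lnot (q \land (\lnot p \to r)), (p \to p)):
            \lnot (q \land (\lnot p \to r)): β-rule — branch into \lnot q  //  \lnot (\lnot p \to r).
              branch 1.1.2.1 (add \lnot q):
                × closes — contains both q and \lnot q.
              branch 1.1.2.2 (add \lnot (\lnot p \to r)):
                \lnot (\lnot p \to r): α-rule — add \lnot p, \lnot r.
                × closes — contains both p and \lnot p.
      branch 1.2 (add r):
        \lnot ((q \land (\lnot p \to r)) \leftrightarrow (p \to p)): β-rule — branch into (q \land (\lnot p \to r)), \lnot (p \to p)  //  \lnot (q \land (\lnot p \to r)), (p \to p).
          branch 1.2.1 (add (q \land (\lnot p \to r)), \lnot (p \to p)):
            (q \land (\lnot p \to r)): α-rule — add q, (\lnot p \to r).
            \lnot (p \to p): α-rule — add p, \lnot p.
            × closes — contains both p and \lnot p.
          branch 1.2.2 (add \lnot (q \land (\lnot p \to r)), (p \to p)):
            \lnot (q \land (\lnot p \to r)): β-rule — branch into \lnot q  //  \lnot (\lnot p \to r).
              branch 1.2.2.1 (add \lnot q):
                × closes — contains both q and \lnot q.
              branch 1.2.2.2 (add \lnot (\lnot p \to r)):
                \lnot (\lnot p \to r): α-rule — add \lnot p, \lnot r.
                × closes — contains both p and \lnot p.
  branch 2 (add \lnot q):
    × closes — contains both q and \lnot q.
All 7 branches close.
Every branch closed, so the premises entail the conclusion.

Yes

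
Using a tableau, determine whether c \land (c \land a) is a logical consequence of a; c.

Initial set: {T a; T c; F (c \land (c \land a))}.
F (c \land (c \land a)): β-rule — branch into F c  //  F (c \land a).
  branch 1 (add F c):
    × closes — contains both c and \lnot c.
  branch 2 (add F (c \land a)):
    F (c \land a): β-rule — branch into F c  //  F a.
      branch 2.1 (add F c):
        × closes — contains both c and \lnot c.
      branch 2.2 (add F a):
        × closes — contains both a and \lnot a.
All 3 branches close.
Every branch closed, so the premises entail the conclusion.

Yes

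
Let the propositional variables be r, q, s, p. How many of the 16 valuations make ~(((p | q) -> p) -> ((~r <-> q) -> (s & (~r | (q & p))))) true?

5

Initial set: {~(((p | q) -> p) -> ((~r <-> q) -> (s & (~r | (q & p)))))}.
~(((p | q) -> p) -> ((~r <-> q) -> (s & (~r | (q & p))))): α-rule — add ((p | q) -> p), ~((~r <-> q) -> (s & (~r | (q & p)))).
~((~r <-> q) -> (s & (~r | (q & p)))): α-rule — add (~r <-> q), ~(s & (~r | (q & p))).
((p | q) -> p): β-rule — branch into ~(p | q)  //  p.
  branch 1 (add ~(p | q)):
    ~(p | q): α-rule — add ~p, ~q.
    (~r <-> q): β-rule — branch into ~r, q  //  ~~r, ~q.
      branch 1.1 (add ~r, q):
        × closes — contains both q and ~q.
      branch 1.2 (add ~~r, ~q):
        ~(s & (~r | (q & p))): β-rule — branch into ~s  //  ~(~r | (q & p)).
          branch 1.2.1 (add ~s):
            ○ open, literals {p=false, q=false, r=true, s=false}.
          branch 1.2.2 (add ~(~r | (q & p))):
            ~(~r | (q & p)): α-rule — add ~~r, ~(q & p).
            ~(q & p): β-rule — branch into ~q  //  ~p.
              branch 1.2.2.1 (add ~q):
                ○ open, literals {p=false, q=false, r=true}.
              branch 1.2.2.2 (add ~p):
                ○ open, literals {p=false, q=false, r=true}.
  branch 2 (add p):
    (~r <-> q): β-rule — branch into ~r, q  //  ~~r, ~q.
      branch 2.1 (add ~r, q):
        ~(s & (~r | (q & p))): β-rule — branch into ~s  //  ~(~r | (q & p)).
          branch 2.1.1 (add ~s):
            ○ open, literals {p=true, q=true, r=false, s=false}.
          branch 2.1.2 (add ~(~r | (q & p))):
            ~(~r | (q & p)): α-rule — add ~~r, ~(q & p).
            × closes — contains both r and ~r.
      branch 2.2 (add ~~r, ~q):
        ~(s & (~r | (q & p))): β-rule — branch into ~s  //  ~(~r | (q & p)).
          branch 2.2.1 (add ~s):
            ○ open, literals {p=true, q=false, r=true, s=false}.
          branch 2.2.2 (add ~(~r | (q & p))):
            ~(~r | (q & p)): α-rule — add ~~r, ~(q & p).
            ~(q & p): β-rule — branch into ~q  //  ~p.
              branch 2.2.2.1 (add ~q):
                ○ open, literals {p=true, q=false, r=true}.
              branch 2.2.2.2 (add ~p):
                × closes — contains both p and ~p.
3 branches closed, 6 open.
Each open branch fixes some atoms; the unmentioned ones are free. Counting distinct full assignments: branch {p=false, q=false, r=true, s=false} (none free) contributes 1 new; branch {p=false, q=false, r=true} (s) contributes 1 new; branch {p=false, q=false, r=true} (s) contributes 0 new; branch {p=true, q=true, r=false, s=false} (none free) contributes 1 new; branch {p=true, q=false, r=true, s=false} (none free) contributes 1 new; branch {p=true, q=false, r=true} (s) contributes 1 new. Total: 5.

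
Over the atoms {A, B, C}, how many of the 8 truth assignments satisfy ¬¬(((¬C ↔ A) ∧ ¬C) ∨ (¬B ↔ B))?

Initial set: {¬¬(((¬C ↔ A) ∧ ¬C) ∨ (¬B ↔ B))}.
¬¬(((¬C ↔ A) ∧ ¬C) ∨ (¬B ↔ B)): drop double negation, giving (((¬C ↔ A) ∧ ¬C) ∨ (¬B ↔ B)).
(((¬C ↔ A) ∧ ¬C) ∨ (¬B ↔ B)): β-rule — branch into ((¬C ↔ A) ∧ ¬C)  //  (¬B ↔ B).
  branch 1 (add ((¬C ↔ A) ∧ ¬C)):
    ((¬C ↔ A) ∧ ¬C): α-rule — add (¬C ↔ A), ¬C.
    (¬C ↔ A): β-rule — branch into ¬C, A  //  ¬¬C, ¬A.
      branch 1.1 (add ¬C, A):
        ○ open, literals {A=true, C=false}.
      branch 1.2 (add ¬¬C, ¬A):
        × closes — contains both C and ¬C.
  branch 2 (add (¬B ↔ B)):
    (¬B ↔ B): β-rule — branch into ¬B, B  //  ¬¬B, ¬B.
      branch 2.1 (add ¬B, B):
        × closes — contains both B and ¬B.
      branch 2.2 (add ¬¬B, ¬B):
        × closes — contains both B and ¬B.
3 branches closed, 1 open.
Each open branch fixes some atoms; the unmentioned ones are free. Counting distinct full assignments: branch {A=true, C=false} (B) contributes 2 new. Total: 2.

2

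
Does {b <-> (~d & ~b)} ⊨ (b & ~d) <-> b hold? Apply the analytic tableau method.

Initial set: {(b <-> (~d & ~b)); ~((b & ~d) <-> b)}.
(b <-> (~d & ~b)): β-rule — branch into b, (~d & ~b)  //  ~b, ~(~d & ~b).
  branch 1 (add b, (~d & ~b)):
    (~d & ~b): α-rule — add ~d, ~b.
    × closes — contains both b and ~b.
  branch 2 (add ~b, ~(~d & ~b)):
    ~((b & ~d) <-> b): β-rule — branch into (b & ~d), ~b  //  ~(b & ~d), b.
      branch 2.1 (add (b & ~d), ~b):
        (b & ~d): α-rule — add b, ~d.
        × closes — contains both b and ~b.
      branch 2.2 (add ~(b & ~d), b):
        × closes — contains both b and ~b.
All 3 branches close.
Every branch closed, so the premises entail the conclusion.

Yes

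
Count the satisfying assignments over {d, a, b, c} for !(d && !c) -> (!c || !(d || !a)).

Initial set: {(!(d && !c) -> (!c || !(d || !a)))}.
(!(d && !c) -> (!c || !(d || !a))): β-rule — branch into !!(d && !c)  //  (!c || !(d || !a)).
  branch 1 (add !!(d && !c)):
    !!(d && !c): α-rule — add d, !c.
    ○ open, literals {c=F, d=T}.
  branch 2 (add (!c || !(d || !a))):
    (!c || !(d || !a)): β-rule — branch into !c  //  !(d || !a).
      branch 2.1 (add !c):
        ○ open, literals {c=F}.
      branch 2.2 (add !(d || !a)):
        !(d || !a): α-rule — add !d, !!a.
        ○ open, literals {a=T, d=F}.
0 branches closed, 3 open.
Each open branch fixes some atoms; the unmentioned ones are free. Counting distinct full assignments: branch {c=F, d=T} (a, b) contributes 4 new; branch {c=F} (d, a, b) contributes 4 new; branch {a=T, d=F} (b, c) contributes 2 new. Total: 10.

10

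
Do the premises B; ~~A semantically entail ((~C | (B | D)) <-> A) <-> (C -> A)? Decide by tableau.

Yes

Initial set: {B; ~~A; ~(((~C | (B | D)) <-> A) <-> (C -> A))}.
~~A: drop double negation, giving A.
~(((~C | (B | D)) <-> A) <-> (C -> A)): β-rule — branch into ((~C | (B | D)) <-> A), ~(C -> A)  //  ~((~C | (B | D)) <-> A), (C -> A).
  branch 1 (add ((~C | (B | D)) <-> A), ~(C -> A)):
    ~(C -> A): α-rule — add C, ~A.
    × closes — contains both A and ~A.
  branch 2 (add ~((~C | (B | D)) <-> A), (C -> A)):
    ~((~C | (B | D)) <-> A): β-rule — branch into (~C | (B | D)), ~A  //  ~(~C | (B | D)), A.
      branch 2.1 (add (~C | (B | D)), ~A):
        × closes — contains both A and ~A.
      branch 2.2 (add ~(~C | (B | D)), A):
        ~(~C | (B | D)): α-rule — add ~~C, ~(B | D).
        ~(B | D): α-rule — add ~B, ~D.
        × closes — contains both B and ~B.
All 3 branches close.
Every branch closed, so the premises entail the conclusion.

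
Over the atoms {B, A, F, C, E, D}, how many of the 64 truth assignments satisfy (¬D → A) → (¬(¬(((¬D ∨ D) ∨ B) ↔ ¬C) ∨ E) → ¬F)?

58

Initial set: {((¬D → A) → (¬(¬(((¬D ∨ D) ∨ B) ↔ ¬C) ∨ E) → ¬F))}.
((¬D → A) → (¬(¬(((¬D ∨ D) ∨ B) ↔ ¬C) ∨ E) → ¬F)): β-rule — branch into ¬(¬D → A)  //  (¬(¬(((¬D ∨ D) ∨ B) ↔ ¬C) ∨ E) → ¬F).
  branch 1 (add ¬(¬D → A)):
    ¬(¬D → A): α-rule — add ¬D, ¬A.
    ○ open, literals {A=0, D=0}.
  branch 2 (add (¬(¬(((¬D ∨ D) ∨ B) ↔ ¬C) ∨ E) → ¬F)):
    (¬(¬(((¬D ∨ D) ∨ B) ↔ ¬C) ∨ E) → ¬F): β-rule — branch into ¬¬(¬(((¬D ∨ D) ∨ B) ↔ ¬C) ∨ E)  //  ¬F.
      branch 2.1 (add ¬¬(¬(((¬D ∨ D) ∨ B) ↔ ¬C) ∨ E)):
        ¬¬(¬(((¬D ∨ D) ∨ B) ↔ ¬C) ∨ E): β-rule — branch into ¬(((¬D ∨ D) ∨ B) ↔ ¬C)  //  E.
          branch 2.1.1 (add ¬(((¬D ∨ D) ∨ B) ↔ ¬C)):
            ¬(((¬D ∨ D) ∨ B) ↔ ¬C): β-rule — branch into ((¬D ∨ D) ∨ B), ¬¬C  //  ¬((¬D ∨ D) ∨ B), ¬C.
              branch 2.1.1.1 (add ((¬D ∨ D) ∨ B), ¬¬C):
                ((¬D ∨ D) ∨ B): β-rule — branch into (¬D ∨ D)  //  B.
                  branch 2.1.1.1.1 (add (¬D ∨ D)):
                    (¬D ∨ D): β-rule — branch into ¬D  //  D.
                      branch 2.1.1.1.1.1 (add ¬D):
                        ○ open, literals {C=1, D=0}.
                      branch 2.1.1.1.1.2 (add D):
                        ○ open, literals {C=1, D=1}.
                  branch 2.1.1.1.2 (add B):
                    ○ open, literals {B=1, C=1}.
              branch 2.1.1.2 (add ¬((¬D ∨ D) ∨ B), ¬C):
                ¬((¬D ∨ D) ∨ B): α-rule — add ¬(¬D ∨ D), ¬B.
                ¬(¬D ∨ D): α-rule — add ¬¬D, ¬D.
                × closes — contains both D and ¬D.
          branch 2.1.2 (add E):
            ○ open, literals {E=1}.
      branch 2.2 (add ¬F):
        ○ open, literals {F=0}.
1 branch closed, 6 open.
Each open branch fixes some atoms; the unmentioned ones are free. Counting distinct full assignments: branch {A=0, D=0} (B, F, C, E) contributes 16 new; branch {C=1, D=0} (B, A, F, E) contributes 8 new; branch {C=1, D=1} (B, A, F, E) contributes 16 new; branch {B=1, C=1} (A, F, E, D) contributes 0 new; branch {E=1} (B, A, F, C, D) contributes 12 new; branch {F=0} (B, A, C, E, D) contributes 6 new. Total: 58.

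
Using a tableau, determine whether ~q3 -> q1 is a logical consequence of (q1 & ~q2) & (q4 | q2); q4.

Initial set: {T ((q1 & ~q2) & (q4 | q2)); T q4; F (~q3 -> q1)}.
T ((q1 & ~q2) & (q4 | q2)): α-rule — add T (q1 & ~q2), T (q4 | q2).
F (~q3 -> q1): α-rule — add T ~q3, F q1.
T (q1 & ~q2): α-rule — add T q1, T ~q2.
× closes — contains both q1 and ~q1.
All 1 branch closes.
Every branch closed, so the premises entail the conclusion.

Yes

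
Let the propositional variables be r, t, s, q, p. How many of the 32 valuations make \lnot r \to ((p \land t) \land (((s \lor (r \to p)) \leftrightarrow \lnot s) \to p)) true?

20

Initial set: {T (\lnot r \to ((p \land t) \land (((s \lor (r \to p)) \leftrightarrow \lnot s) \to p)))}.
T (\lnot r \to ((p \land t) \land (((s \lor (r \to p)) \leftrightarrow \lnot s) \to p))): β-rule — branch into F \lnot r  //  T ((p \land t) \land (((s \lor (r \to p)) \leftrightarrow \lnot s) \to p)).
  branch 1 (add F \lnot r):
    ○ open, literals {r=T}.
  branch 2 (add T ((p \land t) \land (((s \lor (r \to p)) \leftrightarrow \lnot s) \to p))):
    T ((p \land t) \land (((s \lor (r \to p)) \leftrightarrow \lnot s) \to p)): α-rule — add T (p \land t), T (((s \lor (r \to p)) \leftrightarrow \lnot s) \to p).
    T (p \land t): α-rule — add T p, T t.
    T (((s \lor (r \to p)) \leftrightarrow \lnot s) \to p): β-rule — branch into F ((s \lor (r \to p)) \leftrightarrow \lnot s)  //  T p.
      branch 2.1 (add F ((s \lor (r \to p)) \leftrightarrow \lnot s)):
        F ((s \lor (r \to p)) \leftrightarrow \lnot s): β-rule — branch into T (s \lor (r \to p)), F \lnot s  //  F (s \lor (r \to p)), T \lnot s.
          branch 2.1.1 (add T (s \lor (r \to p)), F \lnot s):
            T (s \lor (r \to p)): β-rule — branch into T s  //  T (r \to p).
              branch 2.1.1.1 (add T s):
                ○ open, literals {p=T, s=T, t=T}.
              branch 2.1.1.2 (add T (r \to p)):
                T (r \to p): β-rule — branch into F r  //  T p.
                  branch 2.1.1.2.1 (add F r):
                    ○ open, literals {p=T, r=F, s=T, t=T}.
                  branch 2.1.1.2.2 (add T p):
                    ○ open, literals {p=T, s=T, t=T}.
          branch 2.1.2 (add F (s \lor (r \to p)), T \lnot s):
            F (s \lor (r \to p)): α-rule — add F s, F (r \to p).
            F (r \to p): α-rule — add T r, F p.
            × closes — contains both p and \lnot p.
      branch 2.2 (add T p):
        ○ open, literals {p=T, t=T}.
1 branch closed, 5 open.
Each open branch fixes some atoms; the unmentioned ones are free. Counting distinct full assignments: branch {r=T} (t, s, q, p) contributes 16 new; branch {p=T, s=T, t=T} (r, q) contributes 2 new; branch {p=T, r=F, s=T, t=T} (q) contributes 0 new; branch {p=T, s=T, t=T} (r, q) contributes 0 new; branch {p=T, t=T} (r, s, q) contributes 2 new. Total: 20.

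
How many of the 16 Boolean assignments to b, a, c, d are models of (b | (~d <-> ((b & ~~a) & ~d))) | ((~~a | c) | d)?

15

Initial set: {((b | (~d <-> ((b & ~~a) & ~d))) | ((~~a | c) | d))}.
((b | (~d <-> ((b & ~~a) & ~d))) | ((~~a | c) | d)): β-rule — branch into (b | (~d <-> ((b & ~~a) & ~d)))  //  ((~~a | c) | d).
  branch 1 (add (b | (~d <-> ((b & ~~a) & ~d)))):
    (b | (~d <-> ((b & ~~a) & ~d))): β-rule — branch into b  //  (~d <-> ((b & ~~a) & ~d)).
      branch 1.1 (add b):
        ○ open, literals {b=true}.
      branch 1.2 (add (~d <-> ((b & ~~a) & ~d))):
        (~d <-> ((b & ~~a) & ~d)): β-rule — branch into ~d, ((b & ~~a) & ~d)  //  ~~d, ~((b & ~~a) & ~d).
          branch 1.2.1 (add ~d, ((b & ~~a) & ~d)):
            ((b & ~~a) & ~d): α-rule — add (b & ~~a), ~d.
            (b & ~~a): α-rule — add b, ~~a.
            ~~a: drop double negation, giving a.
            ○ open, literals {a=true, b=true, d=false}.
          branch 1.2.2 (add ~~d, ~((b & ~~a) & ~d)):
            ~((b & ~~a) & ~d): β-rule — branch into ~(b & ~~a)  //  ~~d.
              branch 1.2.2.1 (add ~(b & ~~a)):
                ~(b & ~~a): β-rule — branch into ~b  //  ~~~a.
                  branch 1.2.2.1.1 (add ~b):
                    ○ open, literals {b=false, d=true}.
                  branch 1.2.2.1.2 (add ~~~a):
                    ~~~a: drop double negation, giving ~a.
                    ○ open, literals {a=false, d=true}.
              branch 1.2.2.2 (add ~~d):
                ○ open, literals {d=true}.
  branch 2 (add ((~~a | c) | d)):
    ((~~a | c) | d): β-rule — branch into (~~a | c)  //  d.
      branch 2.1 (add (~~a | c)):
        (~~a | c): β-rule — branch into ~~a  //  c.
          branch 2.1.1 (add ~~a):
            ~~a: drop double negation, giving a.
            ○ open, literals {a=true}.
          branch 2.1.2 (add c):
            ○ open, literals {c=true}.
      branch 2.2 (add d):
        ○ open, literals {d=true}.
0 branches closed, 8 open.
Each open branch fixes some atoms; the unmentioned ones are free. Counting distinct full assignments: branch {b=true} (a, c, d) contributes 8 new; branch {a=true, b=true, d=false} (c) contributes 0 new; branch {b=false, d=true} (a, c) contributes 4 new; branch {a=false, d=true} (b, c) contributes 0 new; branch {d=true} (b, a, c) contributes 0 new; branch {a=true} (b, c, d) contributes 2 new; branch {c=true} (b, a, d) contributes 1 new; branch {d=true} (b, a, c) contributes 0 new. Total: 15.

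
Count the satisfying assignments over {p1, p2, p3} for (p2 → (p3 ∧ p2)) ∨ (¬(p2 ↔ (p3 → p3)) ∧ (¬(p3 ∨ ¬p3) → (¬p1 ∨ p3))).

Initial set: {T ((p2 → (p3 ∧ p2)) ∨ (¬(p2 ↔ (p3 → p3)) ∧ (¬(p3 ∨ ¬p3) → (¬p1 ∨ p3))))}.
T ((p2 → (p3 ∧ p2)) ∨ (¬(p2 ↔ (p3 → p3)) ∧ (¬(p3 ∨ ¬p3) → (¬p1 ∨ p3)))): β-rule — branch into T (p2 → (p3 ∧ p2))  //  T (¬(p2 ↔ (p3 → p3)) ∧ (¬(p3 ∨ ¬p3) → (¬p1 ∨ p3))).
  branch 1 (add T (p2 → (p3 ∧ p2))):
    T (p2 → (p3 ∧ p2)): β-rule — branch into F p2  //  T (p3 ∧ p2).
      branch 1.1 (add F p2):
        ○ open, literals {p2=0}.
      branch 1.2 (add T (p3 ∧ p2)):
        T (p3 ∧ p2): α-rule — add T p3, T p2.
        ○ open, literals {p2=1, p3=1}.
  branch 2 (add T (¬(p2 ↔ (p3 → p3)) ∧ (¬(p3 ∨ ¬p3) → (¬p1 ∨ p3)))):
    T (¬(p2 ↔ (p3 → p3)) ∧ (¬(p3 ∨ ¬p3) → (¬p1 ∨ p3))): α-rule — add T ¬(p2 ↔ (p3 → p3)), T (¬(p3 ∨ ¬p3) → (¬p1 ∨ p3)).
    T ¬(p2 ↔ (p3 → p3)): β-rule — branch into T p2, F (p3 → p3)  //  F p2, T (p3 → p3).
      branch 2.1 (add T p2, F (p3 → p3)):
        F (p3 → p3): α-rule — add T p3, F p3.
        × closes — contains both p3 and ¬p3.
      branch 2.2 (add F p2, T (p3 → p3)):
        T (¬(p3 ∨ ¬p3) → (¬p1 ∨ p3)): β-rule — branch into F ¬(p3 ∨ ¬p3)  //  T (¬p1 ∨ p3).
          branch 2.2.1 (add F ¬(p3 ∨ ¬p3)):
            T (p3 → p3): β-rule — branch into F p3  //  T p3.
              branch 2.2.1.1 (add F p3):
                F ¬(p3 ∨ ¬p3): β-rule — branch into T p3  //  T ¬p3.
                  branch 2.2.1.1.1 (add T p3):
                    × closes — contains both p3 and ¬p3.
                  branch 2.2.1.1.2 (add T ¬p3):
                    ○ open, literals {p2=0, p3=0}.
              branch 2.2.1.2 (add T p3):
                F ¬(p3 ∨ ¬p3): β-rule — branch into T p3  //  T ¬p3.
                  branch 2.2.1.2.1 (add T p3):
                    ○ open, literals {p2=0, p3=1}.
                  branch 2.2.1.2.2 (add T ¬p3):
                    × closes — contains both p3 and ¬p3.
          branch 2.2.2 (add T (¬p1 ∨ p3)):
            T (p3 → p3): β-rule — branch into F p3  //  T p3.
              branch 2.2.2.1 (add F p3):
                T (¬p1 ∨ p3): β-rule — branch into T ¬p1  //  T p3.
                  branch 2.2.2.1.1 (add T ¬p1):
                    ○ open, literals {p1=0, p2=0, p3=0}.
                  branch 2.2.2.1.2 (add T p3):
                    × closes — contains both p3 and ¬p3.
              branch 2.2.2.2 (add T p3):
                T (¬p1 ∨ p3): β-rule — branch into T ¬p1  //  T p3.
                  branch 2.2.2.2.1 (add T ¬p1):
                    ○ open, literals {p1=0, p2=0, p3=1}.
                  branch 2.2.2.2.2 (add T p3):
                    ○ open, literals {p2=0, p3=1}.
4 branches closed, 7 open.
Each open branch fixes some atoms; the unmentioned ones are free. Counting distinct full assignments: branch {p2=0} (p1, p3) contributes 4 new; branch {p2=1, p3=1} (p1) contributes 2 new; branch {p2=0, p3=0} (p1) contributes 0 new; branch {p2=0, p3=1} (p1) contributes 0 new; branch {p1=0, p2=0, p3=0} (none free) contributes 0 new; branch {p1=0, p2=0, p3=1} (none free) contributes 0 new; branch {p2=0, p3=1} (p1) contributes 0 new. Total: 6.

6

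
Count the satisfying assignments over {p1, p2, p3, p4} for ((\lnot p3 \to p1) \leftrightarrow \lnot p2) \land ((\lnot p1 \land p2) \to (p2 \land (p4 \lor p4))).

Initial set: {T (((\lnot p3 \to p1) \leftrightarrow \lnot p2) \land ((\lnot p1 \land p2) \to (p2 \land (p4 \lor p4))))}.
T (((\lnot p3 \to p1) \leftrightarrow \lnot p2) \land ((\lnot p1 \land p2) \to (p2 \land (p4 \lor p4)))): α-rule — add T ((\lnot p3 \to p1) \leftrightarrow \lnot p2), T ((\lnot p1 \land p2) \to (p2 \land (p4 \lor p4))).
T ((\lnot p3 \to p1) \leftrightarrow \lnot p2): β-rule — branch into T (\lnot p3 \to p1), T \lnot p2  //  F (\lnot p3 \to p1), F \lnot p2.
  branch 1 (add T (\lnot p3 \to p1), T \lnot p2):
    T ((\lnot p1 \land p2) \to (p2 \land (p4 \lor p4))): β-rule — branch into F (\lnot p1 \land p2)  //  T (p2 \land (p4 \lor p4)).
      branch 1.1 (add F (\lnot p1 \land p2)):
        T (\lnot p3 \to p1): β-rule — branch into F \lnot p3  //  T p1.
          branch 1.1.1 (add F \lnot p3):
            F (\lnot p1 \land p2): β-rule — branch into F \lnot p1  //  F p2.
              branch 1.1.1.1 (add F \lnot p1):
                ○ open, literals {p1=true, p2=false, p3=true}.
              branch 1.1.1.2 (add F p2):
                ○ open, literals {p2=false, p3=true}.
          branch 1.1.2 (add T p1):
            F (\lnot p1 \land p2): β-rule — branch into F \lnot p1  //  F p2.
              branch 1.1.2.1 (add F \lnot p1):
                ○ open, literals {p1=true, p2=false}.
              branch 1.1.2.2 (add F p2):
                ○ open, literals {p1=true, p2=false}.
      branch 1.2 (add T (p2 \land (p4 \lor p4))):
        T (p2 \land (p4 \lor p4)): α-rule — add T p2, T (p4 \lor p4).
        × closes — contains both p2 and \lnot p2.
  branch 2 (add F (\lnot p3 \to p1), F \lnot p2):
    F (\lnot p3 \to p1): α-rule — add T \lnot p3, F p1.
    T ((\lnot p1 \land p2) \to (p2 \land (p4 \lor p4))): β-rule — branch into F (\lnot p1 \land p2)  //  T (p2 \land (p4 \lor p4)).
      branch 2.1 (add F (\lnot p1 \land p2)):
        F (\lnot p1 \land p2): β-rule — branch into F \lnot p1  //  F p2.
          branch 2.1.1 (add F \lnot p1):
            × closes — contains both p1 and \lnot p1.
          branch 2.1.2 (add F p2):
            × closes — contains both p2 and \lnot p2.
      branch 2.2 (add T (p2 \land (p4 \lor p4))):
        T (p2 \land (p4 \lor p4)): α-rule — add T p2, T (p4 \lor p4).
        T (p4 \lor p4): β-rule — branch into T p4  //  T p4.
          branch 2.2.1 (add T p4):
            ○ open, literals {p1=false, p2=true, p3=false, p4=true}.
          branch 2.2.2 (add T p4):
            ○ open, literals {p1=false, p2=true, p3=false, p4=true}.
3 branches closed, 6 open.
Each open branch fixes some atoms; the unmentioned ones are free. Counting distinct full assignments: branch {p1=true, p2=false, p3=true} (p4) contributes 2 new; branch {p2=false, p3=true} (p1, p4) contributes 2 new; branch {p1=true, p2=false} (p3, p4) contributes 2 new; branch {p1=true, p2=false} (p3, p4) contributes 0 new; branch {p1=false, p2=true, p3=false, p4=true} (none free) contributes 1 new; branch {p1=false, p2=true, p3=false, p4=true} (none free) contributes 0 new. Total: 7.

7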